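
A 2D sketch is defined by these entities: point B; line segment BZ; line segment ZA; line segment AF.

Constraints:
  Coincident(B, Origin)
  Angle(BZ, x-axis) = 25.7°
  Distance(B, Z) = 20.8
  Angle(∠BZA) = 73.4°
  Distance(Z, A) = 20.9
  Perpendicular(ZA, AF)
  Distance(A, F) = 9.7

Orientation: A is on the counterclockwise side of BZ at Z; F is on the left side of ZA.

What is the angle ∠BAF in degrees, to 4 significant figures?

36.88°

B is at the origin; BZ runs at 25.7° with length 20.8, so Z = 20.8·(cos 25.7°, sin 25.7°) = (18.74, 9.020). ∠BZA = 73.4°, so ZA runs at 25.7° + (180° − 73.4°) = 132.3° from the x-axis; with |ZA| = 20.9, A = Z + 20.9·(cos 132.3°, sin 132.3°) = (4.676, 24.48). The perpendicularity gives AF at right angles to ZA; with |AF| = 9.7 on the left of ZA, F = A + 9.7·(-0.7396, -0.6730) = (-2.498, 17.95). Then cos ∠BAF = AB·AF / (|AB||AF|), giving 36.88°.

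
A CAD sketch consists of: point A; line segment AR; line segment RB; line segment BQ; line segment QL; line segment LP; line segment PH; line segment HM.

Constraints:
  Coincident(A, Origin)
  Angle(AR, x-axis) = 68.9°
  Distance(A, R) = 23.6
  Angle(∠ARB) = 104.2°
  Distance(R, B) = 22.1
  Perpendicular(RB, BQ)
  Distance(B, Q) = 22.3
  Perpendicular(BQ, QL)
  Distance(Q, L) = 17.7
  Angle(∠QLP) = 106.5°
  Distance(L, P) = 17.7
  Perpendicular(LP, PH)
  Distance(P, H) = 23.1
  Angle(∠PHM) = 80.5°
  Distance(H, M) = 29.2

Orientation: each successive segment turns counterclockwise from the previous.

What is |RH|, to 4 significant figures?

21.56

∠QLP = 106.5° gives LP at 38.20° from the x-axis; with |LP| = 17.7, P = (5.928, 17.31). LP is perpendicular to PH, so PH runs at 128.2°; with |PH| = 23.1, H = (-8.357, 35.46). Then |RH| = |H − R| = 21.56.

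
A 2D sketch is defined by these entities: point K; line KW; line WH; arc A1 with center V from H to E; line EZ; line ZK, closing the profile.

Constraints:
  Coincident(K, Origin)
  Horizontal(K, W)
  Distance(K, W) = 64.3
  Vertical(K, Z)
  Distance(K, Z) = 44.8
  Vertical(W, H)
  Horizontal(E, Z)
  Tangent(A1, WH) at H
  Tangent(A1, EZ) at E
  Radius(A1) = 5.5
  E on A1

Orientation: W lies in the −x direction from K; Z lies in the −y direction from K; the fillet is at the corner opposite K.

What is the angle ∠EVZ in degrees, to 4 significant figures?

84.66°

The virtual corner opposite K is at (-64.30, -44.80). A1 meets WH tangentially, so VH is at right angles to WH and the tangent condition forces VE to be normal to EZ, with radius 5.5, so the center V sits 5.5 in from both sides at V = (-58.80, -39.30). That places the tangent points at H = (-64.30, -39.30) on WH and E = (-58.80, -44.80) on EZ. Then cos ∠EVZ = VE·VZ / (|VE||VZ|), giving 84.66°.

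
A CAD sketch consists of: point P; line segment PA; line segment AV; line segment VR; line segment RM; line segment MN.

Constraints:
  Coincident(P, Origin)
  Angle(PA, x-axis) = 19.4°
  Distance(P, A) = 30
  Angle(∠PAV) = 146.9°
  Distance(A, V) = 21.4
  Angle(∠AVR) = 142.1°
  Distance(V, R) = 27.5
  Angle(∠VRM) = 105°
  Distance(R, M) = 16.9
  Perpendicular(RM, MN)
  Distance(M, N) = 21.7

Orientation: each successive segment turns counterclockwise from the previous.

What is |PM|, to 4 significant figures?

63.72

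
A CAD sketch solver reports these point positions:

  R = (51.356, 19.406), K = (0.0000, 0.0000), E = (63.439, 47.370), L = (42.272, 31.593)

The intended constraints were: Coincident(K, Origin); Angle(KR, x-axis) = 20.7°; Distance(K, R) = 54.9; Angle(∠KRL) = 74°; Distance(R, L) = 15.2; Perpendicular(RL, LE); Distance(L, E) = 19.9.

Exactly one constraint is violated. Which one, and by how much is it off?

Distance(L, E) = 19.9 — off by 6.50.

K = (0.00, 0.00) ✓; KR at 20.70° ✓; |KR| = 54.90 ✓; ∠KRL = 74.00° ✓; |RL| = 15.20 ✓; ∠(RL, LE) = 90.00° ✓; |LE| = 26.40 ✗.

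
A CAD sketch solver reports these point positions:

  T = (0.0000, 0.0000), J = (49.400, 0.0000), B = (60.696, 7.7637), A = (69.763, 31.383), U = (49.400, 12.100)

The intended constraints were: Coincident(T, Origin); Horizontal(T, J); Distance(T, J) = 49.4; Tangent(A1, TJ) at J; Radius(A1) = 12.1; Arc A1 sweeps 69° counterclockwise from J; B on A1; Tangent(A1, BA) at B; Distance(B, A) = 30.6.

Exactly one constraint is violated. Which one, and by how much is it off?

Distance(B, A) = 30.6 — off by 5.30.

T = (0.00, 0.00) ✓; T.y = 0.00, J.y = 0.00 ✓; |TJ| = 49.40 ✓; ∠(UJ, JT) = 90.00° ✓; |UJ| = 12.10 ✓; bearing(U→B) − bearing(U→J) = 69.00° ✓; |UB| = 12.10 ✓; ∠(UB, BA) = 90.00° ✓; |BA| = 25.30 ✗.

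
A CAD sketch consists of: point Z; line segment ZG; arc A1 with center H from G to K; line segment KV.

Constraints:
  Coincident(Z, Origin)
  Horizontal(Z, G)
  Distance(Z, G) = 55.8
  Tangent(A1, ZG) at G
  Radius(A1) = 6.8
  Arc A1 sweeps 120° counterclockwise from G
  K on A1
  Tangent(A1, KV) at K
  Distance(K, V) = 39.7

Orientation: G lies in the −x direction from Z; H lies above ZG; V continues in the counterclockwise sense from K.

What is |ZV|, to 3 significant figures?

82.8

On A1, G sits at bearing -90° from H; a 120° counterclockwise sweep puts K at bearing 30°, so K = H + 6.8·(cos 30°, sin 30°) = (-49.9, 10.2). A1 meets KV tangentially, so HK is at right angles to KV, so KV runs along (−sin 30°, cos 30°); with |KV| = 39.7, V = (-69.8, 44.6). Then |ZV| = |V − Z| = 82.8.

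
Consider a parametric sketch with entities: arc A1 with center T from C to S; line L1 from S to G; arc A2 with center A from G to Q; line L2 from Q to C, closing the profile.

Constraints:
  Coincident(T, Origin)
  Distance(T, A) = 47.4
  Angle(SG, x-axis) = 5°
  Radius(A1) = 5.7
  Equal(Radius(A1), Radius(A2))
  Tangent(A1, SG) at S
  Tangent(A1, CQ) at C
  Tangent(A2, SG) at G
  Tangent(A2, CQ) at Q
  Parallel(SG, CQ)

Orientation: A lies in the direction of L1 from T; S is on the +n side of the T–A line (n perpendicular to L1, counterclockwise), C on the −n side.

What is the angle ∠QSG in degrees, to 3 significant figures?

13.5°

The slot axis is L1's direction at 5.0°, so u = (cos 5.0°, sin 5.0°) = (0.996, 0.0872) and n = (−sin 5.0°, cos 5.0°) = (-0.0872, 0.996). T is at the origin and A lies 47.4 along u from T, so A = 47.4·u = (47.2, 4.13). Tangency of A1 to both parallel lines with radius 5.7 puts S and C at T ± 5.7·n: S = (-0.497, 5.68), C = (0.497, -5.68). Equal radii place G and Q the same way about A: G = A + 5.7·n = (46.7, 9.81), Q = A − 5.7·n = (47.7, -1.55). Then cos ∠QSG = SQ·SG / (|SQ||SG|), giving 13.5°.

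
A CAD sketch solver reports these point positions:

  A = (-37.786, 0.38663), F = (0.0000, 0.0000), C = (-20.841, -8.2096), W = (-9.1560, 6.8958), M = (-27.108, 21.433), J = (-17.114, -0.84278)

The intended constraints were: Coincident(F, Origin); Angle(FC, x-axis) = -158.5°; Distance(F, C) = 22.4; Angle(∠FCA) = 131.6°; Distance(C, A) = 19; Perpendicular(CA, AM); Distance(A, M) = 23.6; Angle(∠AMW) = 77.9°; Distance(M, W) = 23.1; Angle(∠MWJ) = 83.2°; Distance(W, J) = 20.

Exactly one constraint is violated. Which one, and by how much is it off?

Distance(W, J) = 20 — off by 8.90.

F = (0.00, 0.00) ✓; FC at -158.5° ✓; |FC| = 22.40 ✓; ∠FCA = 131.6° ✓; |CA| = 19.00 ✓; ∠(CA, AM) = 90.00° ✓; |AM| = 23.60 ✓; ∠AMW = 77.90° ✓; |MW| = 23.10 ✓; ∠MWJ = 83.20° ✓; |WJ| = 11.10 ✗.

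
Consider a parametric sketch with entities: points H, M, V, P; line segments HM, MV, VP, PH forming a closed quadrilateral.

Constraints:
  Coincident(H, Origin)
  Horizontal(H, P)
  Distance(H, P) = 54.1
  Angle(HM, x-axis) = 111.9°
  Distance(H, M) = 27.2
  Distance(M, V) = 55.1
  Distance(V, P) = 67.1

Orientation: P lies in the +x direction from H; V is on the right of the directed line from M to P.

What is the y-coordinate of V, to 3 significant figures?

-29.7

Checks: |MV| = 55.10 ✓; |VP| = 67.10 ✓.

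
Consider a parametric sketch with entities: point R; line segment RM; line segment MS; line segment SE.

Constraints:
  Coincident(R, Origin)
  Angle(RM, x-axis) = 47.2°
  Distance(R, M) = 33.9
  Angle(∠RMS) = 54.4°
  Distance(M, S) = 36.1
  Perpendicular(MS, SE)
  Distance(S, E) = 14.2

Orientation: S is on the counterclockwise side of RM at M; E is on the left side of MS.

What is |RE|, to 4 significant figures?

21.13

∠RMS = 54.4°, so MS runs at 47.2° + (180° − 54.4°) = 172.8° from the x-axis; with |MS| = 36.1, S = M + 36.1·(cos 172.8°, sin 172.8°) = (-12.78, 29.40). The perpendicularity gives SE at right angles to MS; with |SE| = 14.2 on the left of MS, E = S + 14.2·(-0.1253, -0.9921) = (-14.56, 15.31). Then |RE| = |E − R| = 21.13.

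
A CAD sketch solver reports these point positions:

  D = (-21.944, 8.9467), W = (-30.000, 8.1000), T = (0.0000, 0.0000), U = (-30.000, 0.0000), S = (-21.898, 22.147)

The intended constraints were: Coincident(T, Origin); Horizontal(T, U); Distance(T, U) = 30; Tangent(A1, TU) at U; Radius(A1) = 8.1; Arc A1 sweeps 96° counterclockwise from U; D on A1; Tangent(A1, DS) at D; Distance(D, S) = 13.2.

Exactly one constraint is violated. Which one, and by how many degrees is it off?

Tangent(A1, DS) at D — off by 6.20°.

T = (0.00, 0.00) ✓; T.y = 0.00, U.y = 0.00 ✓; |TU| = 30.00 ✓; ∠(WU, UT) = 90.00° ✓; |WU| = 8.100 ✓; bearing(W→D) − bearing(W→U) = 96.00° ✓; |WD| = 8.100 ✓; ∠(WD, DS) = 96.20° ✗; |DS| = 13.20 ✓.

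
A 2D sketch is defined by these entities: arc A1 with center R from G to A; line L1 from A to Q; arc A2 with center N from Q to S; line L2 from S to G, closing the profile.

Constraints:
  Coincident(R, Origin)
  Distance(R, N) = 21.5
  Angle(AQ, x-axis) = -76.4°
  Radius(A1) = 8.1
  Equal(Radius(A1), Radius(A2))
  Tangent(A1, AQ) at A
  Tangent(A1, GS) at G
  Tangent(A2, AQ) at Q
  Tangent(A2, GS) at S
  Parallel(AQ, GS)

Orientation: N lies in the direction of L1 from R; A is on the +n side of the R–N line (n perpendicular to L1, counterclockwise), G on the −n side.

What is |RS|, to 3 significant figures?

23.0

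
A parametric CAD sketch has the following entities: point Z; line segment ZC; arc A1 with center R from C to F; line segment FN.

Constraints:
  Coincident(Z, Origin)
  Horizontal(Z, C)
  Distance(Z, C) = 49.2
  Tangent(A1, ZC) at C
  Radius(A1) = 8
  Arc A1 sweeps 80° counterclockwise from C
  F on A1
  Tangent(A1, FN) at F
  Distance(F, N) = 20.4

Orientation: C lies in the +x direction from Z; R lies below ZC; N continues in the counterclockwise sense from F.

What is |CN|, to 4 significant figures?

29.04

Z is at the origin; Z and C share the same y with |ZC| = 49.2 and C on the +x side, so C = (49.20, 0.000). Since A1 is tangent to ZC there, RC ⟂ ZC, so R = C + (0, -8) = (49.20, -8.000). On A1, C sits at bearing 90° from R; an 80° counterclockwise sweep puts F at bearing 170°, so F = R + 8.0·(cos 170°, sin 170°) = (41.32, -6.611). The tangent condition forces RF to be normal to FN, so FN runs along (−sin 170°, cos 170°); with |FN| = 20.4, N = (37.78, -26.70). Then |CN| = |N − C| = 29.04.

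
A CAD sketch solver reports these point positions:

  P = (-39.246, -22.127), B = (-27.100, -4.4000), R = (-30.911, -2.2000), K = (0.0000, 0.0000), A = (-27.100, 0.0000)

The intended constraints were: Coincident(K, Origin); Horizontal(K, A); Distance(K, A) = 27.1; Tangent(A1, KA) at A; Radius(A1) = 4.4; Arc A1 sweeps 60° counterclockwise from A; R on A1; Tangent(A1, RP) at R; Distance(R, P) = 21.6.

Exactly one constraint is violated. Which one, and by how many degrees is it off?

Tangent(A1, RP) at R — off by 7.30°.

K = (0.00, 0.00) ✓; K.y = 0.00, A.y = 0.00 ✓; |KA| = 27.10 ✓; ∠(BA, AK) = 90.00° ✓; |BA| = 4.400 ✓; bearing(B→R) − bearing(B→A) = 60.00° ✓; |BR| = 4.400 ✓; ∠(BR, RP) = 82.70° ✗; |RP| = 21.60 ✓.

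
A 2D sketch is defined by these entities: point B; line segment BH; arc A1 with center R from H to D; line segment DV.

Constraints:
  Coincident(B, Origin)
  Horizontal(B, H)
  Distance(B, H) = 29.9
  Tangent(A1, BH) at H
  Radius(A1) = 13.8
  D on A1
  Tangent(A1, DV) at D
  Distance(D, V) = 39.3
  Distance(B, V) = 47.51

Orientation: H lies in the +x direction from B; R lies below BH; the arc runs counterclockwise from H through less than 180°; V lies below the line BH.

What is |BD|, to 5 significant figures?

19.334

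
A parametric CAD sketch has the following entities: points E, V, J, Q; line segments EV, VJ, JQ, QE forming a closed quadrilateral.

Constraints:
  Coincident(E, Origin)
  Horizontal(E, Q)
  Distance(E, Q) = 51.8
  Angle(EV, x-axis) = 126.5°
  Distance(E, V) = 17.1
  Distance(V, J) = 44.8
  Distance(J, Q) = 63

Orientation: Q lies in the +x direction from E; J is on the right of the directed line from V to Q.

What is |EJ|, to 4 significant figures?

30.70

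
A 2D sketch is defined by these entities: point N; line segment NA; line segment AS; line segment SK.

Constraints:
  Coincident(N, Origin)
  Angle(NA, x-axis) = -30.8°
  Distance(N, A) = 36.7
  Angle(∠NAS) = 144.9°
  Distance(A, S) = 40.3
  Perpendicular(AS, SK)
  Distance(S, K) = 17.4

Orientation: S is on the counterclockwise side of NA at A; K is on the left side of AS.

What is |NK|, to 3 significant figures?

70.4

∠NAS = 144.9°, so AS runs at -30.8° + (180° − 144.9°) = 4.30° from the x-axis; with |AS| = 40.3, S = A + 40.3·(cos 4.30°, sin 4.30°) = (71.7, -15.8). AS ⟂ SK; with |SK| = 17.4 on the left of AS, K = S + 17.4·(-0.0750, 0.997) = (70.4, 1.58). Then |NK| = |K − N| = 70.4.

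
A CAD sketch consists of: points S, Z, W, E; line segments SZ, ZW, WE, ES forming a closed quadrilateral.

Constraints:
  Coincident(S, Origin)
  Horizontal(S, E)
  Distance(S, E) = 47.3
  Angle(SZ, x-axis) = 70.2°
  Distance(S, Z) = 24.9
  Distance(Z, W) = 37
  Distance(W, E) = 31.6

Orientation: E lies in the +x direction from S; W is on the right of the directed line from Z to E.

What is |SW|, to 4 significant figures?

21.93

Checks: |ZW| = 37.00 ✓; |WE| = 31.60 ✓.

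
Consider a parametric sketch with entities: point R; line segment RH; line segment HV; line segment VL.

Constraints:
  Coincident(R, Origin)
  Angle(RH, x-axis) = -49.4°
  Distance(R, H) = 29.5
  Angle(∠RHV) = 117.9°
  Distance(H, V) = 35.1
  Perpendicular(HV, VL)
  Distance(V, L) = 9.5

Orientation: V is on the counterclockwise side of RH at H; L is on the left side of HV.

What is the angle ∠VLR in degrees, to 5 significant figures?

108.72°

R is at the origin; RH runs at -49.4° with length 29.5, so H = 29.5·(cos -49.4°, sin -49.4°) = (19.198, -22.399). ∠RHV = 117.9°, so HV runs at -49.4° + (180° − 117.9°) = 12.700° from the x-axis; with |HV| = 35.1, V = H + 35.1·(cos 12.700°, sin 12.700°) = (53.439, -14.682). HV is perpendicular to VL; with |VL| = 9.5 on the left of HV, L = V + 9.5·(-0.21985, 0.97553) = (51.351, -5.4143). Then cos ∠VLR = LV·LR / (|LV||LR|), giving 108.72°.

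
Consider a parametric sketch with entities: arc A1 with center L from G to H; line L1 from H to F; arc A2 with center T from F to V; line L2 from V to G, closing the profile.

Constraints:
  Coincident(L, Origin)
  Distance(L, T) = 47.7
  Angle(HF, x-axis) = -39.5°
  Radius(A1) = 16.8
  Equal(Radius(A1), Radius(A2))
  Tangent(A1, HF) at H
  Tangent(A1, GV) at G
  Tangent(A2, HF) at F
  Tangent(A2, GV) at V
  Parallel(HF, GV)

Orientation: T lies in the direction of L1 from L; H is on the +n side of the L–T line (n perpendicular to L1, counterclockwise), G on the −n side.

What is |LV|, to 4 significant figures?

50.57

Tangency of A1 to both parallel lines with radius 16.8 puts H and G at L ± 16.8·n: H = (10.69, 12.96), G = (-10.69, -12.96). Equal radii place F and V the same way about T: F = T + 16.8·n = (47.49, -17.38), V = T − 16.8·n = (26.12, -43.30). Then |LV| = |V − L| = 50.57.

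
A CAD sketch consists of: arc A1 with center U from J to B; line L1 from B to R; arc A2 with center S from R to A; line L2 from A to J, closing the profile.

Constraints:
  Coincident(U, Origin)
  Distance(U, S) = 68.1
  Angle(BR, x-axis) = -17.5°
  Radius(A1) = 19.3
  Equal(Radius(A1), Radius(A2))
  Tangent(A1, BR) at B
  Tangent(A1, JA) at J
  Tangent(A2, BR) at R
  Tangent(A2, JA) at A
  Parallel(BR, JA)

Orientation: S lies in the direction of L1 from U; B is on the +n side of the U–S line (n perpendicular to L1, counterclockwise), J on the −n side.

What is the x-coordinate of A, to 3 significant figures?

59.1

Tangency of A1 to both parallel lines with radius 19.3 puts B and J at U ± 19.3·n: B = (5.80, 18.4), J = (-5.80, -18.4). Equal radii place R and A the same way about S: R = S + 19.3·n = (70.8, -2.07), A = S − 19.3·n = (59.1, -38.9). So A.x = 59.1.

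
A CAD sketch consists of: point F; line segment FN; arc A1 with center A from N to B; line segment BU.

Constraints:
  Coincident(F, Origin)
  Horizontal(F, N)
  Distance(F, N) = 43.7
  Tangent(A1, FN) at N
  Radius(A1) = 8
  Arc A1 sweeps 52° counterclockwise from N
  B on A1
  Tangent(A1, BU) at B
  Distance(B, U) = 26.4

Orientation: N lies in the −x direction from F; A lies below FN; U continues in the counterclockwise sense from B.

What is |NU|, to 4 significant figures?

32.85

F is at the origin; FN is horizontal with |FN| = 43.7 and N on the −x side, so N = (-43.70, 0.000). A1 meets FN tangentially, so AN is at right angles to FN, so A = N + (0, -8) = (-43.70, -8.000). On A1, N sits at bearing 90° from A; a 52° counterclockwise sweep puts B at bearing 142°, so B = A + 8.0·(cos 142°, sin 142°) = (-50.00, -3.075). Since A1 is tangent to BU there, AB ⟂ BU, so BU runs along (−sin 142°, cos 142°); with |BU| = 26.4, U = (-66.26, -23.88). Then |NU| = |U − N| = 32.85.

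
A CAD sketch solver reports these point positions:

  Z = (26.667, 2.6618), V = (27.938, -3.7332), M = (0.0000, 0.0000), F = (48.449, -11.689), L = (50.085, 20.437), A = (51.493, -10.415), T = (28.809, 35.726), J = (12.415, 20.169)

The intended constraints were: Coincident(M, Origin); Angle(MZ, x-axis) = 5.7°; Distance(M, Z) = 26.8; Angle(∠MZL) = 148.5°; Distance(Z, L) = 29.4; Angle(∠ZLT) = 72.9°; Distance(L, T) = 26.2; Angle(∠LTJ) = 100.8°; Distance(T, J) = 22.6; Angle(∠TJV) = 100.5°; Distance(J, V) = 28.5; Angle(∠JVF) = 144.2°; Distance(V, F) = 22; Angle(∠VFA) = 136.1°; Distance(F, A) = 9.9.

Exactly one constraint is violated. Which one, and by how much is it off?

Distance(F, A) = 9.9 — off by 6.60.

M = (0.00, 0.00) ✓; MZ at 5.700° ✓; |MZ| = 26.80 ✓; ∠MZL = 148.5° ✓; |ZL| = 29.40 ✓; ∠ZLT = 72.90° ✓; |LT| = 26.20 ✓; ∠LTJ = 100.8° ✓; |TJ| = 22.60 ✓; ∠TJV = 100.5° ✓; |JV| = 28.50 ✓; ∠JVF = 144.2° ✓; |VF| = 22.00 ✓; ∠VFA = 136.1° ✓; |FA| = 3.300 ✗.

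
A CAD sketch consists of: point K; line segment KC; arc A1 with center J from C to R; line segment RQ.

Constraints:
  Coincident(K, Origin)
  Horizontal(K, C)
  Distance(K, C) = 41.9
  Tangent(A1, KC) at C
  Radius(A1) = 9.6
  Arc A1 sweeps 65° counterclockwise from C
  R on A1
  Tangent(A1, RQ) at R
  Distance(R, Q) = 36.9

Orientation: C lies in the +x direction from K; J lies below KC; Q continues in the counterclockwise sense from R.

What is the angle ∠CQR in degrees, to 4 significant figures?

6.930°

On A1, C sits at bearing 90° from J; a 65° counterclockwise sweep puts R at bearing 155°, so R = J + 9.6·(cos 155°, sin 155°) = (33.20, -5.543). Tangency of A1 to RQ means the radius JR is perpendicular to RQ, so RQ runs along (−sin 155°, cos 155°); with |RQ| = 36.9, Q = (17.60, -38.99). Then cos ∠CQR = QC·QR / (|QC||QR|), giving 6.930°.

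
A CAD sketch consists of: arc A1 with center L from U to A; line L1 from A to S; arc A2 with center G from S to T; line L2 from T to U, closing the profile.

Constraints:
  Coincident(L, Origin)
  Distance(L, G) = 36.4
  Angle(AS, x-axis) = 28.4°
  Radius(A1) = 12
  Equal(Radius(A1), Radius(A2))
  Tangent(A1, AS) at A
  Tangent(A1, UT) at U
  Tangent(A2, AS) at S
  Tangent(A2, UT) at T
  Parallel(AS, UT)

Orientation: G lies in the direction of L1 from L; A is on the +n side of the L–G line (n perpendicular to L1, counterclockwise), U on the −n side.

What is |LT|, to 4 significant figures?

38.33

The slot axis is L1's direction at 28.4°, so u = (cos 28.4°, sin 28.4°) = (0.8796, 0.4756) and n = (−sin 28.4°, cos 28.4°) = (-0.4756, 0.8796). L is at the origin and G lies 36.4 along u from L, so G = 36.4·u = (32.02, 17.31). Tangency of A1 to both parallel lines with radius 12.0 puts A and U at L ± 12.0·n: A = (-5.707, 10.56), U = (5.707, -10.56). Equal radii place S and T the same way about G: S = G + 12.0·n = (26.31, 27.87), T = G − 12.0·n = (37.73, 6.757). Then |LT| = |T − L| = 38.33.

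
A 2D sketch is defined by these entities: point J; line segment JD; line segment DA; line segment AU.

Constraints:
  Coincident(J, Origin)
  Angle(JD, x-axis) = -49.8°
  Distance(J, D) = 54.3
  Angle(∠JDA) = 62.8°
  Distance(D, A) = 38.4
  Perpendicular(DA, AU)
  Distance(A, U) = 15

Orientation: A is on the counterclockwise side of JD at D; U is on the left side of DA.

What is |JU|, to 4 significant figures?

35.96

J is at the origin; JD runs at -49.8° with length 54.3, so D = 54.3·(cos -49.8°, sin -49.8°) = (35.05, -41.47). ∠JDA = 62.8°, so DA runs at -49.8° + (180° − 62.8°) = 67.40° from the x-axis; with |DA| = 38.4, A = D + 38.4·(cos 67.40°, sin 67.40°) = (49.81, -6.023). DA is perpendicular to AU; with |AU| = 15.0 on the left of DA, U = A + 15.0·(-0.9232, 0.3843) = (35.96, -0.2584). Then |JU| = |U − J| = 35.96.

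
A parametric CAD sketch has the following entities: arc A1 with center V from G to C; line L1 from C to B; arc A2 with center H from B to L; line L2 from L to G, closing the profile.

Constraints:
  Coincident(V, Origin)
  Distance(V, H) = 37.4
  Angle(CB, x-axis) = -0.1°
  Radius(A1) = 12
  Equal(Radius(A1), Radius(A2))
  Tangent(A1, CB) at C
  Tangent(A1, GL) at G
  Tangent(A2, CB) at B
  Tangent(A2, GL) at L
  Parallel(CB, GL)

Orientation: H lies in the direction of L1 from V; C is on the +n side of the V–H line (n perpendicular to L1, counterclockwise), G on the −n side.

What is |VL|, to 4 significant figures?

39.28

Tangency of A1 to both parallel lines with radius 12.0 puts C and G at V ± 12.0·n: C = (0.02094, 12.00), G = (-0.02094, -12.00). Equal radii place B and L the same way about H: B = H + 12.0·n = (37.42, 11.93), L = H − 12.0·n = (37.38, -12.07). Then |VL| = |L − V| = 39.28.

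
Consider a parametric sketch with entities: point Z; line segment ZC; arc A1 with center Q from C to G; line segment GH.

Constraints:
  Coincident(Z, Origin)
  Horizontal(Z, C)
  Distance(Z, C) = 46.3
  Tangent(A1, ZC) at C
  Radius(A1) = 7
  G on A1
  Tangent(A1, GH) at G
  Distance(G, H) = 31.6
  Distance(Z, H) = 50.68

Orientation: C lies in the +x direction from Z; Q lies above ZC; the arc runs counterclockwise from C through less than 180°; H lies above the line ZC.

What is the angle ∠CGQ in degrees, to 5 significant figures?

28.054°

Z is at the origin; Z and C share the same y with |ZC| = 46.3 and C on the +x side, so C = (46.300, 0.0000). Tangency of A1 to ZC means the radius QC is perpendicular to ZC, so Q = C + (0, 7) = (46.300, 7.0000). Since QG ⟂ GH (tangency), |QH| = √(7.0² + 31.6²) = 32.366 regardless of where G sits on A1. So H lies on both circle(Z, 50.68) and circle(Q, 32.366); the above-ZC intersection is H = (34.489, 37.134). G is the foot of the tangent from H: G = (52.111, 10.903).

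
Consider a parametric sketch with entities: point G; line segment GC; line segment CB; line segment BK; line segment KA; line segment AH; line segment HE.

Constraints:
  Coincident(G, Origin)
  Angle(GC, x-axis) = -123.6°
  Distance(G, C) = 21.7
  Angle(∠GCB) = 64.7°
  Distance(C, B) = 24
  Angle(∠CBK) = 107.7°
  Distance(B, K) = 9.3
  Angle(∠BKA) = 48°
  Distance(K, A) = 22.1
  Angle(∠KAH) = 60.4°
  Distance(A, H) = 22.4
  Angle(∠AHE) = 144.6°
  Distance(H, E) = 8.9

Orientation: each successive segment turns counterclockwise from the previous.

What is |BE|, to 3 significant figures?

16.6

∠KAH = 60.4° gives AH at -44.4° from the x-axis; with |AH| = 22.4, H = (10.6, -34.9). ∠AHE = 144.6° gives HE at -9.00° from the x-axis; with |HE| = 8.9, E = (19.4, -36.3). Then |BE| = |E − B| = 16.6.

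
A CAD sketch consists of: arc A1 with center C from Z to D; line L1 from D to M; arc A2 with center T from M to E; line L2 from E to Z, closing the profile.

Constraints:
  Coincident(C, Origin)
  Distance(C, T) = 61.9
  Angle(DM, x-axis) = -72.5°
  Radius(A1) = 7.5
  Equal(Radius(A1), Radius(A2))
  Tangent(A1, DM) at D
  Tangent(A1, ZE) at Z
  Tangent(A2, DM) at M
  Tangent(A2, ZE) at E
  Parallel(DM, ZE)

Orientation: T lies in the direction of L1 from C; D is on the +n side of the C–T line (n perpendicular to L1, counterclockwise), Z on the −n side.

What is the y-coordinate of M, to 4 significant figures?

-56.78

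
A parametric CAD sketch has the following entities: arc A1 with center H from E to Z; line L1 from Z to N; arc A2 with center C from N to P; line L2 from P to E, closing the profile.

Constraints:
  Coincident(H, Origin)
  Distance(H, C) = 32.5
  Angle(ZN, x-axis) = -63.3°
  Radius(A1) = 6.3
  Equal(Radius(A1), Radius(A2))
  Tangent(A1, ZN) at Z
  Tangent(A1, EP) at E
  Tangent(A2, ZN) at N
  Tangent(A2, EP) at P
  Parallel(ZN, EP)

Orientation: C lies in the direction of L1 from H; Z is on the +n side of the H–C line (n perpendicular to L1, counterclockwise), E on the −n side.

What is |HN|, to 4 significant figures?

33.10

Tangency of A1 to both parallel lines with radius 6.3 puts Z and E at H ± 6.3·n: Z = (5.628, 2.831), E = (-5.628, -2.831). Equal radii place N and P the same way about C: N = C + 6.3·n = (20.23, -26.20), P = C − 6.3·n = (8.975, -31.87). Then |HN| = |N − H| = 33.10.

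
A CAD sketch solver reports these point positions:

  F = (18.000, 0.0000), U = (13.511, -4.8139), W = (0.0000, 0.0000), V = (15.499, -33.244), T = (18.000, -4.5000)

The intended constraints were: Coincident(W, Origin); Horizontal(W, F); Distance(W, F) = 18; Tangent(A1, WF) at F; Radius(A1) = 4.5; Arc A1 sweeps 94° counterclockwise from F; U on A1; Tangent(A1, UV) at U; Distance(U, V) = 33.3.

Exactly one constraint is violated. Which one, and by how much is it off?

Distance(U, V) = 33.3 — off by 4.80.

W = (0.00, 0.00) ✓; W.y = 0.00, F.y = 0.00 ✓; |WF| = 18.00 ✓; ∠(TF, FW) = 90.00° ✓; |TF| = 4.500 ✓; bearing(T→U) − bearing(T→F) = 94.00° ✓; |TU| = 4.500 ✓; ∠(TU, UV) = 90.00° ✓; |UV| = 28.50 ✗.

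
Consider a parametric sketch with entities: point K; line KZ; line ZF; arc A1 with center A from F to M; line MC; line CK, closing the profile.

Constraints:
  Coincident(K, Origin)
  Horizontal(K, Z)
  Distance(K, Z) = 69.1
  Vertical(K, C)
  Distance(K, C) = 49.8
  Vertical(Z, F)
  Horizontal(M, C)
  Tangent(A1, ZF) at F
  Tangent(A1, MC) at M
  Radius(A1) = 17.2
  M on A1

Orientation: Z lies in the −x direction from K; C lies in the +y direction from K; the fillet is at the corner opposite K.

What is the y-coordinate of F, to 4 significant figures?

32.60

K is at the origin; K and Z share the same y with |KZ| = 69.1 and Z on the −x side, so Z = (-69.10, 0.000). K and C share the same x with |KC| = 49.8 and C on the +y side, so C = (0.000, 49.80). The virtual corner opposite K is at (-69.10, 49.80). The tangent condition forces AF to be normal to ZF and the tangent condition forces AM to be normal to MC, with radius 17.2, so the center A sits 17.2 in from both sides at A = (-51.90, 32.60). That places the tangent points at F = (-69.10, 32.60) on ZF and M = (-51.90, 49.80) on MC. So F.y = 32.60.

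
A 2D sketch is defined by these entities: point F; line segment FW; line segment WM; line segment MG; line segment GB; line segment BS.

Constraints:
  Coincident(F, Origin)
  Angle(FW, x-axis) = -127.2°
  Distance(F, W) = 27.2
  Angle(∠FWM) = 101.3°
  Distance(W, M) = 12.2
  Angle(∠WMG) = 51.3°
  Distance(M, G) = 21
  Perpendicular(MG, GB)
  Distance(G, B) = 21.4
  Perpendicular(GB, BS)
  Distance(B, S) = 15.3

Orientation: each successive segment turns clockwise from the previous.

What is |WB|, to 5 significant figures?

17.886

F is at the origin; FW runs at -127.2° with length 27.2, so W = (-16.445, -21.666). ∠FWM = 101.3° gives WM at 154.10° from the x-axis; with |WM| = 12.2, M = (-27.420, -16.337). ∠WMG = 51.3° gives MG at 25.400° from the x-axis; with |MG| = 21.0, G = (-8.4497, -7.3290). MG is perpendicular to GB, so GB runs at -64.600°; with |GB| = 21.4, B = (0.72955, -26.660). Then |WB| = |B − W| = 17.886.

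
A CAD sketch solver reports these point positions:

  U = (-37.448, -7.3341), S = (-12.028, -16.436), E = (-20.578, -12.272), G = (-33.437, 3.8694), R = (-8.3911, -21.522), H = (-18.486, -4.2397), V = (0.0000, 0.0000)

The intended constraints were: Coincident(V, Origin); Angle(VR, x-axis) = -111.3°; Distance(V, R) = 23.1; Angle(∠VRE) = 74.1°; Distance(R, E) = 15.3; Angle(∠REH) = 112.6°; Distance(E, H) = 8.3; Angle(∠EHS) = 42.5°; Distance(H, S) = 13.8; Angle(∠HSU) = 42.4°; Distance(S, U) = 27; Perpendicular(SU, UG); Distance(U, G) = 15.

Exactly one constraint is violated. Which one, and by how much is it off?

Distance(U, G) = 15 — off by 3.10.

V = (0.00, 0.00) ✓; VR at -111.3° ✓; |VR| = 23.10 ✓; ∠VRE = 74.10° ✓; |RE| = 15.30 ✓; ∠REH = 112.6° ✓; |EH| = 8.300 ✓; ∠EHS = 42.50° ✓; |HS| = 13.80 ✓; ∠HSU = 42.40° ✓; |SU| = 27.00 ✓; ∠(SU, UG) = 90.00° ✓; |UG| = 11.90 ✗.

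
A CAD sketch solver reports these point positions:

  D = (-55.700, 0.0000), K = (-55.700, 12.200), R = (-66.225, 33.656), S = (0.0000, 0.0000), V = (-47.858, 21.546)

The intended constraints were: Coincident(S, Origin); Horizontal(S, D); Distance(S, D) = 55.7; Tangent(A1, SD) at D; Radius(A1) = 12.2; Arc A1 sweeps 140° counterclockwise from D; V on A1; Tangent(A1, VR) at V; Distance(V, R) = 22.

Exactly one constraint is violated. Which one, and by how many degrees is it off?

Tangent(A1, VR) at V — off by 6.60°.

S = (0.00, 0.00) ✓; S.y = 0.00, D.y = 0.00 ✓; |SD| = 55.70 ✓; ∠(KD, DS) = 90.00° ✓; |KD| = 12.20 ✓; bearing(K→V) − bearing(K→D) = 140.0° ✓; |KV| = 12.20 ✓; ∠(KV, VR) = 83.40° ✗; |VR| = 22.00 ✓.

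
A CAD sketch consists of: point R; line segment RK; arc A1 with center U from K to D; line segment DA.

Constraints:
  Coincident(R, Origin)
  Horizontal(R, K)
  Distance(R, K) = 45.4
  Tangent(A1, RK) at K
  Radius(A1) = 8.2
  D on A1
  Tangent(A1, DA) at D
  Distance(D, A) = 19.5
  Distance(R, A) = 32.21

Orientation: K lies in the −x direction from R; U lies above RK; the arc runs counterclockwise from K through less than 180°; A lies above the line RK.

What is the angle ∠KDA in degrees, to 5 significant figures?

154.72°

Checks: |RK| = 45.40 ✓; ∠(UK, KR) = 90.00° ✓; |UK| = 8.200 ✓; |UD| = 8.200 ✓; ∠(UD, DA) = 90.00° ✓; |DA| = 19.50 ✓; |RA| = 32.21 ✓.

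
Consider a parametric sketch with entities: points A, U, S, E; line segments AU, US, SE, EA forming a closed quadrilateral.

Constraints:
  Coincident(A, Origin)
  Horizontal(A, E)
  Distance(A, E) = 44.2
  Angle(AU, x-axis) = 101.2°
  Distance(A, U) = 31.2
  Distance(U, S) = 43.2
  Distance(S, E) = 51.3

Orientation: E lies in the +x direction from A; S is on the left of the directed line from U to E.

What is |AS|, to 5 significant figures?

59.636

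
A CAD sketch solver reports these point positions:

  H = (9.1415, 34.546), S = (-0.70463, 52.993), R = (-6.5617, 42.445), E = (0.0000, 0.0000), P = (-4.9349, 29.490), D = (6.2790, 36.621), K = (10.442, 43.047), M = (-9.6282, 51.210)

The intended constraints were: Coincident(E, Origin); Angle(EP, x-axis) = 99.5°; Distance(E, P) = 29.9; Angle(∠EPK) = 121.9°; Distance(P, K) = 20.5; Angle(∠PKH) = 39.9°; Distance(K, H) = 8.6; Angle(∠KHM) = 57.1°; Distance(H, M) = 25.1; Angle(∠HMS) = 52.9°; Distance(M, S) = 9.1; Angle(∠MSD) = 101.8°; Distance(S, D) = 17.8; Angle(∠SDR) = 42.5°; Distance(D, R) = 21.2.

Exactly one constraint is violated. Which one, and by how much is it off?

Distance(D, R) = 21.2 — off by 7.10.

E = (0.00, 0.00) ✓; EP at 99.50° ✓; |EP| = 29.90 ✓; ∠EPK = 121.9° ✓; |PK| = 20.50 ✓; ∠PKH = 39.90° ✓; |KH| = 8.600 ✓; ∠KHM = 57.10° ✓; |HM| = 25.10 ✓; ∠HMS = 52.90° ✓; |MS| = 9.100 ✓; ∠MSD = 101.8° ✓; |SD| = 17.80 ✓; ∠SDR = 42.50° ✓; |DR| = 14.10 ✗.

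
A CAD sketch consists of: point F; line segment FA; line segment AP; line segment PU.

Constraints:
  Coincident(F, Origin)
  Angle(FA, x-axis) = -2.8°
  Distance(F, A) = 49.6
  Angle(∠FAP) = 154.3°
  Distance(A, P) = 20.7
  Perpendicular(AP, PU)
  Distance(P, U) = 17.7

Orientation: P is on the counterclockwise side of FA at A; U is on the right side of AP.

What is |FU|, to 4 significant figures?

76.25

F is at the origin; FA runs at -2.8° with length 49.6, so A = 49.6·(cos -2.8°, sin -2.8°) = (49.54, -2.423). ∠FAP = 154.3°, so AP runs at -2.8° + (180° − 154.3°) = 22.90° from the x-axis; with |AP| = 20.7, P = A + 20.7·(cos 22.90°, sin 22.90°) = (68.61, 5.632). The perpendicularity gives PU at right angles to AP; with |PU| = 17.7 on the right of AP, U = P + 17.7·(0.3891, -0.9212) = (75.50, -10.67). Then |FU| = |U − F| = 76.25.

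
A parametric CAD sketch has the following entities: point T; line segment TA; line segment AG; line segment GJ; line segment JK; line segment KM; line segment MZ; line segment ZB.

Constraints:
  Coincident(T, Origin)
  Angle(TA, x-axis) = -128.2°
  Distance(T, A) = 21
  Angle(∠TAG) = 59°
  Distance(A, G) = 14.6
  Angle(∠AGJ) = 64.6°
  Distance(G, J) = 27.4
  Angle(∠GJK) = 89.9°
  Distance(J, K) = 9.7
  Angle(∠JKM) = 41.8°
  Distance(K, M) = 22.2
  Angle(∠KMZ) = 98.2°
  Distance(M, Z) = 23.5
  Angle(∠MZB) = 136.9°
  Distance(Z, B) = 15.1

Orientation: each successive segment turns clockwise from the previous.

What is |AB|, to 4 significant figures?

54.01

T is at the origin; TA runs at -128.2° with length 21.0, so A = (-12.99, -16.50). ∠TAG = 59.0° gives AG at 110.8° from the x-axis; with |AG| = 14.6, G = (-18.17, -2.855). ∠AGJ = 64.6° gives GJ at -4.600° from the x-axis; with |GJ| = 27.4, J = (9.141, -5.052). ∠GJK = 89.9° gives JK at -94.70° from the x-axis; with |JK| = 9.7, K = (8.346, -14.72). ∠JKM = 41.8° gives KM at 127.1° from the x-axis; with |KM| = 22.2, M = (-5.045, 2.987). ∠KMZ = 98.2° gives MZ at 45.30° from the x-axis; with |MZ| = 23.5, Z = (11.48, 19.69). ∠MZB = 136.9° gives ZB at 2.200° from the x-axis; with |ZB| = 15.1, B = (26.57, 20.27). Then |AB| = |B − A| = 54.01.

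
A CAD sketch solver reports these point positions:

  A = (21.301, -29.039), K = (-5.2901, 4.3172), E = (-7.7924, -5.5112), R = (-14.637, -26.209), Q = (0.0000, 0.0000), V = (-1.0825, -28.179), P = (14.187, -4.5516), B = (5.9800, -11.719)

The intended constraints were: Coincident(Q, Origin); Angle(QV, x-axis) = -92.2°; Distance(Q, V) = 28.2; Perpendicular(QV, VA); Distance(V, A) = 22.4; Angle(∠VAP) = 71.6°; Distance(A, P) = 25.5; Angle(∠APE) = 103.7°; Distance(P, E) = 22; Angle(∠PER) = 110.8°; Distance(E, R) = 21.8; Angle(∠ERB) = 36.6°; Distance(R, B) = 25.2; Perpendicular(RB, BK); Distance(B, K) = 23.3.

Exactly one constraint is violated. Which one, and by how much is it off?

Distance(B, K) = 23.3 — off by 3.70.

Q = (0.00, 0.00) ✓; QV at -92.20° ✓; |QV| = 28.20 ✓; ∠(QV, VA) = 90.00° ✓; |VA| = 22.40 ✓; ∠VAP = 71.60° ✓; |AP| = 25.50 ✓; ∠APE = 103.7° ✓; |PE| = 22.00 ✓; ∠PER = 110.8° ✓; |ER| = 21.80 ✓; ∠ERB = 36.60° ✓; |RB| = 25.20 ✓; ∠(RB, BK) = 90.00° ✓; |BK| = 19.60 ✗.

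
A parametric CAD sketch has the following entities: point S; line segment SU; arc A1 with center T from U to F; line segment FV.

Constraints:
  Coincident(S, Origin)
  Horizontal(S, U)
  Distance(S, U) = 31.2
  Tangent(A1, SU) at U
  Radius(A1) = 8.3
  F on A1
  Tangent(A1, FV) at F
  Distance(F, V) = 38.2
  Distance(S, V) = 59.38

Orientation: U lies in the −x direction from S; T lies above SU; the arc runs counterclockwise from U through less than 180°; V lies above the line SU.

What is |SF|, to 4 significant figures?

25.88

Checks: |TF| = 8.300 ✓; ∠(TF, FV) = 90.00° ✓; |FV| = 38.20 ✓; |SV| = 59.38 ✓.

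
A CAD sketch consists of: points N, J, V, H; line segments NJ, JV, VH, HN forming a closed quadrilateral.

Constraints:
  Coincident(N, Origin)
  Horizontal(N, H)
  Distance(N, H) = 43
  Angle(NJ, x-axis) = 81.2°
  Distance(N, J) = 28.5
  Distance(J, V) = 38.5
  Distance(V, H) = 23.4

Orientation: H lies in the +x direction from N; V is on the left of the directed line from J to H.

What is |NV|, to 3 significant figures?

48.6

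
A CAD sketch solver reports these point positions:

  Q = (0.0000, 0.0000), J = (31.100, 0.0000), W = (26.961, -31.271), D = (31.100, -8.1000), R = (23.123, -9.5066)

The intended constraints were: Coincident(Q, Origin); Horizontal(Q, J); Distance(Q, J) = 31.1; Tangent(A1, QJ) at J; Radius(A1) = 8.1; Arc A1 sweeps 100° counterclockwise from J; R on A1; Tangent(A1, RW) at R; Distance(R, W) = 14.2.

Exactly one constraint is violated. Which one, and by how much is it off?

Distance(R, W) = 14.2 — off by 7.90.

Q = (0.00, 0.00) ✓; Q.y = 0.00, J.y = 0.00 ✓; |QJ| = 31.10 ✓; ∠(DJ, JQ) = 90.00° ✓; |DJ| = 8.100 ✓; bearing(D→R) − bearing(D→J) = 100.0° ✓; |DR| = 8.100 ✓; ∠(DR, RW) = 90.00° ✓; |RW| = 22.10 ✗.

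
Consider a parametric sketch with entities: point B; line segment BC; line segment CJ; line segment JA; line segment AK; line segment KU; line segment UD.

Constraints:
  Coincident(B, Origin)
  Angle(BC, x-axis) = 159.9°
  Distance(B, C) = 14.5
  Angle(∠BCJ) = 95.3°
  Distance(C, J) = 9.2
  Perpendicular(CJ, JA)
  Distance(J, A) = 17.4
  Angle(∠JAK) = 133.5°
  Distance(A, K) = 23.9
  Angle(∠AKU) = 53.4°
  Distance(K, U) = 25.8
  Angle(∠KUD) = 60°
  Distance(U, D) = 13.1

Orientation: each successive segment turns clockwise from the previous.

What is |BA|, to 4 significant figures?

10.95

B is at the origin; BC runs at 159.9° with length 14.5, so C = (-13.62, 4.983). ∠BCJ = 95.3° gives CJ at 75.20° from the x-axis; with |CJ| = 9.2, J = (-11.27, 13.88). The perpendicularity gives JA at right angles to CJ, so JA runs at -14.80°; with |JA| = 17.4, A = (5.556, 9.433). Then |BA| = |A − B| = 10.95.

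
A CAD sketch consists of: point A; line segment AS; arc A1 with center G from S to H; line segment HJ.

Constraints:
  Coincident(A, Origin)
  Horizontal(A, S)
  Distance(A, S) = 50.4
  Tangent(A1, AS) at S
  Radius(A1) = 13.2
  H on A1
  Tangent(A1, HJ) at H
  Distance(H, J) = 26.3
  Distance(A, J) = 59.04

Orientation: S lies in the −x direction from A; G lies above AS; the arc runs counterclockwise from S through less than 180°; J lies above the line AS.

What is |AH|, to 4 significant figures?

40.51

Checks: A.y = 0.00, S.y = 0.00 ✓; |GH| = 13.20 ✓; ∠(GH, HJ) = 90.00° ✓; |HJ| = 26.30 ✓; |AJ| = 59.04 ✓.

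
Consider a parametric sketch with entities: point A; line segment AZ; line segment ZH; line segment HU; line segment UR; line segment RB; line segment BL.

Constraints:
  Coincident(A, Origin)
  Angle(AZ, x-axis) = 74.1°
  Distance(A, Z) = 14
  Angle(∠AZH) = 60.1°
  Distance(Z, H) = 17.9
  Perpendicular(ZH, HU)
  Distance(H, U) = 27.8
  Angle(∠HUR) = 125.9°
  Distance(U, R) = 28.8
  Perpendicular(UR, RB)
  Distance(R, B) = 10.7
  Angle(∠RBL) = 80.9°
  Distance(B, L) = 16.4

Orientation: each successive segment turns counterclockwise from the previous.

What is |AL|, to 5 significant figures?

16.978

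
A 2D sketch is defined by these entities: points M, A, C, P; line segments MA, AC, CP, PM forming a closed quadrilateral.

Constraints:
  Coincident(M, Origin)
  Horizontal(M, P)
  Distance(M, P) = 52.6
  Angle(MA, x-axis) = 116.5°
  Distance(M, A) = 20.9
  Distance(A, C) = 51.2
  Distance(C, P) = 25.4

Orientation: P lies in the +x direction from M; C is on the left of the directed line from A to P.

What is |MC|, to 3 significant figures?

47.6

Checks: M = (0.00, 0.00) ✓; |AC| = 51.20 ✓; |CP| = 25.40 ✓.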